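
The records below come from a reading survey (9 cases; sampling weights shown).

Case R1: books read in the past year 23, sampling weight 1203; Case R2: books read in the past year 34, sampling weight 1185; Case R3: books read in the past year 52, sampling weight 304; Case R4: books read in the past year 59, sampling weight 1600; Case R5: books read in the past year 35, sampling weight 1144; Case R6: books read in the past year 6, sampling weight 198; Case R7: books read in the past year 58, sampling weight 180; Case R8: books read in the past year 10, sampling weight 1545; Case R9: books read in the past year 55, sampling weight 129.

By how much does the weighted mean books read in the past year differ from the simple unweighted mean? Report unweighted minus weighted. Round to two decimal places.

3.18

Unweighted sum = 23 + 34 + 52 + 59 + 35 + 6 + 58 + 10 + 55 = 332
Unweighted mean = 332 / 9 = 36.888889
Weighted sum = 252380
Sum of weights = 1203 + 1185 + 304 + 1600 + 1144 + 198 + 180 + 1545 + 129 = 7488
Weighted mean = 252380 / 7488 = 33.704594
Difference (unweighted minus weighted) = 3.1842949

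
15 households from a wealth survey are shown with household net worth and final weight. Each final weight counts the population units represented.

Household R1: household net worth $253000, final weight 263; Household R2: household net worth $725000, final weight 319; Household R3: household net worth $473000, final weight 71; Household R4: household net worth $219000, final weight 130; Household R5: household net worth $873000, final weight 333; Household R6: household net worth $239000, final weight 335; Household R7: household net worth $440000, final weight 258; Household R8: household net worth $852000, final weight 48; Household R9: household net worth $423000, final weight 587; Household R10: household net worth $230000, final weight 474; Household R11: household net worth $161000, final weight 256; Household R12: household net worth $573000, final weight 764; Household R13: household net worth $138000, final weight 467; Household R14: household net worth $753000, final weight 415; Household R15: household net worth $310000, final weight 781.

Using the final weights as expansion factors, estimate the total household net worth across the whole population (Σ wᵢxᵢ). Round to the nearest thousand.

Weighted total = 2340417000

2340417000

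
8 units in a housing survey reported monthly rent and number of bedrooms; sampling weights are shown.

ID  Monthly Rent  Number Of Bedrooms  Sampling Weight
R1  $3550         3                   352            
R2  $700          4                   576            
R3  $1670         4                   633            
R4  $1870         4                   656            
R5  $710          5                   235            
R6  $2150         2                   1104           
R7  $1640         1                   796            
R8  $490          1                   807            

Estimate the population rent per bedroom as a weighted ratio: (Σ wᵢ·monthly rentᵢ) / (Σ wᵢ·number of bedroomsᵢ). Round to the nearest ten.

610

Σ wᵢ·y = 3550×352 + 700×576 + 1670×633 + 1870×656 + 710×235 + 2150×1104 + 1640×796 + 490×807
  = 1249600 + 403200 + 1057110 + 1226720 + 166850 + 2373600 + 1305440 + 395430 = 8177950
Σ wᵢ·x = 3×352 + 4×576 + 4×633 + 4×656 + 5×235 + 2×1104 + 1×796 + 1×807
  = 1056 + 2304 + 2532 + 2624 + 1175 + 2208 + 796 + 807 = 13502
Ratio = 8177950 / 13502 = 605.68434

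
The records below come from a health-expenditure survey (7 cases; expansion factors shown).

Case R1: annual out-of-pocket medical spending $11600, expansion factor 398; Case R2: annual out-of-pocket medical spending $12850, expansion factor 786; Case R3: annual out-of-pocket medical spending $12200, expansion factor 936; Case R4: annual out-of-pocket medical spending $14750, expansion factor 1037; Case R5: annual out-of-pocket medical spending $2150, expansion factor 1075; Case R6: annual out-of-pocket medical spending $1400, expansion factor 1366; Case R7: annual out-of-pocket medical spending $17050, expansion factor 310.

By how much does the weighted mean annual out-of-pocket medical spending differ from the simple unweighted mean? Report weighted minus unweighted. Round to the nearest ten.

Unweighted sum = 11600 + 12850 + 12200 + 14750 + 2150 + 1400 + 17050 = 72000
Unweighted mean = 72000 / 7 = 10285.714
Weighted sum = 11600×398 + 12850×786 + 12200×936 + 14750×1037 + 2150×1075 + 1400×1366 + 17050×310
  = 4616800 + 10100100 + 11419200 + 15295750 + 2311250 + 1912400 + 5285500 = 50941000
Sum of weights = 398 + 786 + 936 + 1037 + 1075 + 1366 + 310 = 5908
Weighted mean = 50941000 / 5908 = 8622.3764
Difference (weighted minus unweighted) = -1663.3378

-1660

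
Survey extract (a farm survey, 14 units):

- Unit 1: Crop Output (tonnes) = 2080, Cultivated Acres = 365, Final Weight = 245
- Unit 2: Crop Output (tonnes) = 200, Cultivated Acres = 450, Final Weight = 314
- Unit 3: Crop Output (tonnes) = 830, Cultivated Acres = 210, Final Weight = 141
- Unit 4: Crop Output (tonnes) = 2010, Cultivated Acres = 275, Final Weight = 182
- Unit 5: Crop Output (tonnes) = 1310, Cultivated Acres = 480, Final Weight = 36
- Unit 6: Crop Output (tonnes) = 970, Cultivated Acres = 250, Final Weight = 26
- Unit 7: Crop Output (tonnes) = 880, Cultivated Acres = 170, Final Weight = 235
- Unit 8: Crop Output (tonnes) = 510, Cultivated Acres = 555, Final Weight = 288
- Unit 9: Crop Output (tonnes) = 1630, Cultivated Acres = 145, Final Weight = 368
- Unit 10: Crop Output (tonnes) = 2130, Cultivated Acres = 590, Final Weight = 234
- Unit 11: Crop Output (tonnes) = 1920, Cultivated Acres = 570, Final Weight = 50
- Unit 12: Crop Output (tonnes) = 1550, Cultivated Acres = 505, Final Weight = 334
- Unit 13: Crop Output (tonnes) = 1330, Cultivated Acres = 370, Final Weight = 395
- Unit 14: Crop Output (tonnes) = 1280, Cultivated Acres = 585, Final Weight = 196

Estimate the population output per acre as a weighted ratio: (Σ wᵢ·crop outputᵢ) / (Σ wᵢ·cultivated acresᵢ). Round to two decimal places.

Σ wᵢ·y = 3969500
Σ wᵢ·x = 1183355
Ratio = 3969500 / 1183355 = 3.3544456

3.35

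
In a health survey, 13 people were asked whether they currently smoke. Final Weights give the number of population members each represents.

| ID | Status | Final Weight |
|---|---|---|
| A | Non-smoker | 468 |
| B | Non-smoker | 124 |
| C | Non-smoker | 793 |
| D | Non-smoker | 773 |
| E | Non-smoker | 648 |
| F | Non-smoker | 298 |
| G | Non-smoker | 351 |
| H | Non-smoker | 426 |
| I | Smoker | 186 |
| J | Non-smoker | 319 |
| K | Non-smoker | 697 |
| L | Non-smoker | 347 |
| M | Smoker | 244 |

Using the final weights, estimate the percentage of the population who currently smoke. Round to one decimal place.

Sum of weights for 'Smoker' = 186 + 244 = 430
Total weight = 5674
Weighted proportion = 430 / 5674 = 0.075784279 → 7.5784279%

7.6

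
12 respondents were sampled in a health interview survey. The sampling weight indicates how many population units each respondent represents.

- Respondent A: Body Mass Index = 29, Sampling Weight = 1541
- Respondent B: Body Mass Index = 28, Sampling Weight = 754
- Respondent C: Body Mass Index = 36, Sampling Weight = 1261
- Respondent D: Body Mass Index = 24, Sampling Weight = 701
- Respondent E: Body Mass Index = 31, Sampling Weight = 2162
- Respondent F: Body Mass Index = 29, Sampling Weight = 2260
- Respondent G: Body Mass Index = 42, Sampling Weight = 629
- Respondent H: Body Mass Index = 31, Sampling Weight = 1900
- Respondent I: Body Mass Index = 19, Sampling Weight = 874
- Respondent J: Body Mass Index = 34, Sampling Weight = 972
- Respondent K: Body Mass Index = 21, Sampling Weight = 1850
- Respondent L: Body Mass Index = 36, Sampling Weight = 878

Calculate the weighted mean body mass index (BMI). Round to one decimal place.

Weighted sum = 29×1541 + 28×754 + 36×1261 + 24×701 + 31×2162 + 29×2260 + 42×629 + 31×1900 + 19×874 + 34×972 + 21×1850 + 36×878
  = 44689 + 21112 + 45396 + 16824 + 67022 + 65540 + 26418 + 58900 + 16606 + 33048 + 38850 + 31608 = 466013
Sum of weights = 15782
Weighted mean = 466013 / 15782 = 29.528133

29.5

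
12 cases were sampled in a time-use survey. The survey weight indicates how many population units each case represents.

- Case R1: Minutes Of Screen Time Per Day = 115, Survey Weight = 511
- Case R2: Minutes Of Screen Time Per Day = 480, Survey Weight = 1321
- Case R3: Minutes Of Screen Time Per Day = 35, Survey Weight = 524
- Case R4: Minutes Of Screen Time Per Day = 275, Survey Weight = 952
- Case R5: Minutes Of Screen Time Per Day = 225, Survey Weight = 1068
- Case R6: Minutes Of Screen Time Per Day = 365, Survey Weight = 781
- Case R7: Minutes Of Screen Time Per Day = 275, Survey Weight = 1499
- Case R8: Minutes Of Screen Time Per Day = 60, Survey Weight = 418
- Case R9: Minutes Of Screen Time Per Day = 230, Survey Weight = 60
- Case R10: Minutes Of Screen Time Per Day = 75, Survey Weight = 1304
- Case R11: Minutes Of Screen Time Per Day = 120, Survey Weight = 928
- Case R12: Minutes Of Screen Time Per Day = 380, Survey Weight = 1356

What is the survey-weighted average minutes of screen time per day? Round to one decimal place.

Weighted sum = 115×511 + 480×1321 + 35×524 + 275×952 + 225×1068 + 365×781 + 275×1499 + 60×418 + 230×60 + 75×1304 + 120×928 + 380×1356
  = 58765 + 634080 + 18340 + 261800 + 240300 + 285065 + 412225 + 25080 + 13800 + 97800 + 111360 + 515280 = 2673895
Sum of weights = 511 + 1321 + 524 + 952 + 1068 + 781 + 1499 + 418 + 60 + 1304 + 928 + 1356 = 10722
Weighted mean = 2673895 / 10722 = 249.38398

249.4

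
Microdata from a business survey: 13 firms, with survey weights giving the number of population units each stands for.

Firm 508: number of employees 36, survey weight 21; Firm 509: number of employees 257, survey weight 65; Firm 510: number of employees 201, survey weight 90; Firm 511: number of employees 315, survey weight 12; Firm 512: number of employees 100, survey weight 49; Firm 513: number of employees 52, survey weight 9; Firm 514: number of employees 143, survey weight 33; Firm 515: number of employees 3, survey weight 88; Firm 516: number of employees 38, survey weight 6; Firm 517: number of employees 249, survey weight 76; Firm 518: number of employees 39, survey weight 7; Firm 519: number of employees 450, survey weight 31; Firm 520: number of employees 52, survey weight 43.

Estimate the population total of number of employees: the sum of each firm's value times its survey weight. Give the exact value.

Weighted total = 85293

85293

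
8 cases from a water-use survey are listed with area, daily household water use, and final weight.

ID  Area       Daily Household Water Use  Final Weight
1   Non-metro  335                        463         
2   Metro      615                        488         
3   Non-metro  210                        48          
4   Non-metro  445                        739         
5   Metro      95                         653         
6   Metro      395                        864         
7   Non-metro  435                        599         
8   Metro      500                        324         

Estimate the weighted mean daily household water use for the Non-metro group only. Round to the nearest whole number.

Non-metro rows: 1, 3, 4, 7
Weighted sum = 335×463 + 210×48 + 445×739 + 435×599
  = 155105 + 10080 + 328855 + 260565 = 754605
Sum of weights = 463 + 48 + 739 + 599 = 1849
Weighted mean = 754605 / 1849 = 408.1152

408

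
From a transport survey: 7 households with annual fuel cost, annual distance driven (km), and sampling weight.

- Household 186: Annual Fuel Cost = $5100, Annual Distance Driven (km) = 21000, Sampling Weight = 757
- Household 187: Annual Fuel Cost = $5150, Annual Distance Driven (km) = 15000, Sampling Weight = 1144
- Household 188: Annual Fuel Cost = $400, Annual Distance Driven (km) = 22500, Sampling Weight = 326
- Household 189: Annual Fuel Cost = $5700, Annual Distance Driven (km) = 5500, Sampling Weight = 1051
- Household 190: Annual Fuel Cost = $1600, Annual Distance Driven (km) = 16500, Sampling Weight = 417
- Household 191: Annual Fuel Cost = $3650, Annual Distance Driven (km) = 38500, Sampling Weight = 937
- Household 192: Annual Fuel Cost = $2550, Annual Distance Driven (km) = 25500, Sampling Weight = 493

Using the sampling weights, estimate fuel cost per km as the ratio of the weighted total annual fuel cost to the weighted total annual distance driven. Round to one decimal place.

Σ wᵢ·y = 5100×757 + 5150×1144 + 400×326 + 5700×1051 + 1600×417 + 3650×937 + 2550×493
  = 21217800
Σ wᵢ·x = 21000×757 + 15000×1144 + 22500×326 + 5500×1051 + 16500×417 + 38500×937 + 25500×493
  = 15897000 + 17160000 + 7335000 + 5780500 + 6880500 + 36074500 + 12571500 = 101699000
Ratio = 21217800 / 101699000 = 0.20863332

0.2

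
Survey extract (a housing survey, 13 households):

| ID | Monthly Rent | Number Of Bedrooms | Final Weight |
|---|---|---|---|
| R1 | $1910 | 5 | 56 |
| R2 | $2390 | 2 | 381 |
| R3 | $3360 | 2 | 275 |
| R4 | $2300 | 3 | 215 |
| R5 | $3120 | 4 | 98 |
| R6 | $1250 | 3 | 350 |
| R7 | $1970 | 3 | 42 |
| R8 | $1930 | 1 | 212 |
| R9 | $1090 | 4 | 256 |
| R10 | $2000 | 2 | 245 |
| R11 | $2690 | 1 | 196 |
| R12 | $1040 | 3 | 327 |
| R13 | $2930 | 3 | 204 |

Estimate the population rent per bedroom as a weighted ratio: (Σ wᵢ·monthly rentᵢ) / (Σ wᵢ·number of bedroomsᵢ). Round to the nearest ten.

810

Σ wᵢ·y = 5905290
Σ wᵢ·x = 7320
Ratio = 5905290 / 7320 = 806.73361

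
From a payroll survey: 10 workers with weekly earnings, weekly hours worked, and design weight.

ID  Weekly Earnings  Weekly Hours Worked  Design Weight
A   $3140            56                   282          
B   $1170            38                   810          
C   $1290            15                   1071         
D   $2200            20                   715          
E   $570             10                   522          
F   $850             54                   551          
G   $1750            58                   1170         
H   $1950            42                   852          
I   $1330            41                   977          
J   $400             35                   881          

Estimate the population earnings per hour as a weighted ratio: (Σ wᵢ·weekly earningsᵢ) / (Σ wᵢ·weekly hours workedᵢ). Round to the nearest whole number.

38

Σ wᵢ·y = 3140×282 + 1170×810 + 1290×1071 + 2200×715 + 570×522 + 850×551 + 1750×1170 + 1950×852 + 1330×977 + 400×881
  = 885480 + 947700 + 1381590 + 1573000 + 297540 + 468350 + 2047500 + 1661400 + 1299410 + 352400 = 10914370
Σ wᵢ·x = 286447
Ratio = 10914370 / 286447 = 38.102581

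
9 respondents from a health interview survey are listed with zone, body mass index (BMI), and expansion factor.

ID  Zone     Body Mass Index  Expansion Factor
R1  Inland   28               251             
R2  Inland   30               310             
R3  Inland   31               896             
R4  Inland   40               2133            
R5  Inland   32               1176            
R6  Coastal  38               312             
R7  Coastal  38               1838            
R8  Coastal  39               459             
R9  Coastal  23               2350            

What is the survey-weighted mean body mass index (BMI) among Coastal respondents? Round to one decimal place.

31.0

Coastal rows: R6, R7, R8, R9
Weighted sum = 38×312 + 38×1838 + 39×459 + 23×2350
  = 153651
Sum of weights = 312 + 1838 + 459 + 2350 = 4959
Weighted mean = 153651 / 4959 = 30.984271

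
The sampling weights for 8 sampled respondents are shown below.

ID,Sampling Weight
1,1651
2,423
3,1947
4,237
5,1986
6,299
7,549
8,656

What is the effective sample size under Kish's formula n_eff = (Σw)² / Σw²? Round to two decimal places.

5.21

Σ wᵢ = 1651 + 423 + 1947 + 237 + 1986 + 299 + 549 + 656 = 7748
Σ wᵢ² = 2725801 + 178929 + 3790809 + 56169 + 3944196 + 89401 + 301401 + 430336 = 11517042
n_eff = 7748² / 11517042 = 60031504 / 11517042 = 5.2124064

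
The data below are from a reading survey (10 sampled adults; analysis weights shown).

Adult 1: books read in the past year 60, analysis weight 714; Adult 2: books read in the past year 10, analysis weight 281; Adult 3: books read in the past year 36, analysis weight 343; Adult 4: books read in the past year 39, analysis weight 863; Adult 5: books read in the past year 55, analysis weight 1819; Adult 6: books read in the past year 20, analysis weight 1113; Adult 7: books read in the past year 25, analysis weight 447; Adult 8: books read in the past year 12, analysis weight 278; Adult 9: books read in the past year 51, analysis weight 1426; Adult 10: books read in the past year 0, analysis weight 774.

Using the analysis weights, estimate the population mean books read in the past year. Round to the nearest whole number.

Weighted sum = 60×714 + 10×281 + 36×343 + 39×863 + 55×1819 + 20×1113 + 25×447 + 12×278 + 51×1426 + 0×774
  = 42840 + 2810 + 12348 + 33657 + 100045 + 22260 + 11175 + 3336 + 72726 + 0 = 301197
Sum of weights = 714 + 281 + 343 + 863 + 1819 + 1113 + 447 + 278 + 1426 + 774 = 8058
Weighted mean = 301197 / 8058 = 37.37863

37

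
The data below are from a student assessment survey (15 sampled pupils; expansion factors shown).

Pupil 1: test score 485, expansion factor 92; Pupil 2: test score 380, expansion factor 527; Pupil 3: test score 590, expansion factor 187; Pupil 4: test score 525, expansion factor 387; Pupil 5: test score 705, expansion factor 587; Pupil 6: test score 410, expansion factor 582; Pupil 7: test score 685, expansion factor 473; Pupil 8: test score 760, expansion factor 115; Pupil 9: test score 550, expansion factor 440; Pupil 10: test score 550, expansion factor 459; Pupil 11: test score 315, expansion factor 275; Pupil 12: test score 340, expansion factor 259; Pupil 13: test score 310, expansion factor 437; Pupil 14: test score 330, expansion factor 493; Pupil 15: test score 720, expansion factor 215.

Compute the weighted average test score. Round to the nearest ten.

Weighted sum = 2744340
Sum of weights = 5528
Weighted mean = 2744340 / 5528 = 496.44356

500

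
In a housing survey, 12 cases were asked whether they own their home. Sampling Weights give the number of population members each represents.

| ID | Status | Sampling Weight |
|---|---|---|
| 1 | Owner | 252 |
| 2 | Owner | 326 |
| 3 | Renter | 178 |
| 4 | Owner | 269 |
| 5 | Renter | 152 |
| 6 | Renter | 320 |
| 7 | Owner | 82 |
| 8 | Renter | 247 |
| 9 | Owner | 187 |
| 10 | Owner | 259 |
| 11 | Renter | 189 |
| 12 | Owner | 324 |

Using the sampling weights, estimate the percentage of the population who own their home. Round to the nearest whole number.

61

Sum of weights for 'Owner' = 252 + 326 + 269 + 82 + 187 + 259 + 324 = 1699
Total weight = 252 + 326 + 178 + 269 + 152 + 320 + 82 + 247 + 187 + 259 + 189 + 324 = 2785
Weighted proportion = 1699 / 2785 = 0.61005386 → 61.005386%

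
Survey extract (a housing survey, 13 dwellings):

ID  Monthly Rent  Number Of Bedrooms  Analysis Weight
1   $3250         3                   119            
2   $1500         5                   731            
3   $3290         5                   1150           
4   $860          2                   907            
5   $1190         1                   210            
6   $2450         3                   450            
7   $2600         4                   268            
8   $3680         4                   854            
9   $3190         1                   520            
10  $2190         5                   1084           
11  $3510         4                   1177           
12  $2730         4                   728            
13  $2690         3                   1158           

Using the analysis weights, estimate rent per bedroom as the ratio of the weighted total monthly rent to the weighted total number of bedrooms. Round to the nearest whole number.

Σ wᵢ·y = 24505180
Σ wᵢ·x = 34658
Ratio = 24505180 / 34658 = 707.05696

707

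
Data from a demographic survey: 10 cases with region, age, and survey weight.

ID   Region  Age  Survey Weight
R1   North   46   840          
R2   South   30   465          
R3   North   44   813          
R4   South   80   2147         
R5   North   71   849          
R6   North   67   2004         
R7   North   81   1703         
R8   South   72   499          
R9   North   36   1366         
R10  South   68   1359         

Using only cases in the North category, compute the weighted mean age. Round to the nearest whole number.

60

North rows: R1, R3, R5, R6, R7, R9
Weighted sum = 46×840 + 44×813 + 71×849 + 67×2004 + 81×1703 + 36×1366
  = 38640 + 35772 + 60279 + 134268 + 137943 + 49176 = 456078
Sum of weights = 840 + 813 + 849 + 2004 + 1703 + 1366 = 7575
Weighted mean = 456078 / 7575 = 60.208317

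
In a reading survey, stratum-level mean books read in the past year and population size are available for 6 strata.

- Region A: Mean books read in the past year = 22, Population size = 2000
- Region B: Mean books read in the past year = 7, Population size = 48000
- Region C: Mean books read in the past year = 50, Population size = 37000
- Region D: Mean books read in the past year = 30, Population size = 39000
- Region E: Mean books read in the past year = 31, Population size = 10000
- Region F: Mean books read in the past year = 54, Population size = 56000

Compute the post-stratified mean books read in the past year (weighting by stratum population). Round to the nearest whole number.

Σ Nₕ·x̄ₕ = 22×2000 + 7×48000 + 50×37000 + 30×39000 + 31×10000 + 54×56000
  = 44000 + 336000 + 1850000 + 1170000 + 310000 + 3024000 = 6734000
Σ Nₕ = 192000
Overall mean = 6734000 / 192000 = 35.072917

35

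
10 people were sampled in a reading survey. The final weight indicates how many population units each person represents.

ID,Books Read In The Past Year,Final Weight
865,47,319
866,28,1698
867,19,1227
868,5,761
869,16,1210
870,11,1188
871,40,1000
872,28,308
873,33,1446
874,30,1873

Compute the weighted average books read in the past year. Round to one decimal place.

Weighted sum = 47×319 + 28×1698 + 19×1227 + 5×761 + 16×1210 + 11×1188 + 40×1000 + 28×308 + 33×1446 + 30×1873
  = 14993 + 47544 + 23313 + 3805 + 19360 + 13068 + 40000 + 8624 + 47718 + 56190 = 274615
Sum of weights = 319 + 1698 + 1227 + 761 + 1210 + 1188 + 1000 + 308 + 1446 + 1873 = 11030
Weighted mean = 274615 / 11030 = 24.897099

24.9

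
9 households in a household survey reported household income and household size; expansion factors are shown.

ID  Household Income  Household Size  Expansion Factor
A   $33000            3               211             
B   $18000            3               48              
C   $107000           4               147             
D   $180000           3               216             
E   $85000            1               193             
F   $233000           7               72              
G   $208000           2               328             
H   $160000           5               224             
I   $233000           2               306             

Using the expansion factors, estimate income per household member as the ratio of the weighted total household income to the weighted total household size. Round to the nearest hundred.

Σ wᵢ·y = 33000×211 + 18000×48 + 107000×147 + 180000×216 + 85000×193 + 233000×72 + 208000×328 + 160000×224 + 233000×306
  = 270979000
Σ wᵢ·x = 3×211 + 3×48 + 4×147 + 3×216 + 1×193 + 7×72 + 2×328 + 5×224 + 2×306
  = 633 + 144 + 588 + 648 + 193 + 504 + 656 + 1120 + 612 = 5098
Ratio = 270979000 / 5098 = 53153.982

53200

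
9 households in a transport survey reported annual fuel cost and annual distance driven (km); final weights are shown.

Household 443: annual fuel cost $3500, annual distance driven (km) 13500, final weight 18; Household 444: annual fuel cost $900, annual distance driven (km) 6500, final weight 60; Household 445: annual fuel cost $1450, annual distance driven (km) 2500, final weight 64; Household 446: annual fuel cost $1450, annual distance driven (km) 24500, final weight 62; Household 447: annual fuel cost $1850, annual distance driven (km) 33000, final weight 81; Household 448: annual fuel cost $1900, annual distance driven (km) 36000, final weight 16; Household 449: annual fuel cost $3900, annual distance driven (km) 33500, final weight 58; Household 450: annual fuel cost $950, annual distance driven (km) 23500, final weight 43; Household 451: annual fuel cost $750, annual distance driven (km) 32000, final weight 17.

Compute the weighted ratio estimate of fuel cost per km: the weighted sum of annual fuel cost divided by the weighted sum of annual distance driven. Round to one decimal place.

0.1

Σ wᵢ·y = 3500×18 + 900×60 + 1450×64 + 1450×62 + 1850×81 + 1900×16 + 3900×58 + 950×43 + 750×17
  = 63000 + 54000 + 92800 + 89900 + 149850 + 30400 + 226200 + 40850 + 12750 = 759750
Σ wᵢ·x = 9058500
Ratio = 759750 / 9058500 = 0.083871502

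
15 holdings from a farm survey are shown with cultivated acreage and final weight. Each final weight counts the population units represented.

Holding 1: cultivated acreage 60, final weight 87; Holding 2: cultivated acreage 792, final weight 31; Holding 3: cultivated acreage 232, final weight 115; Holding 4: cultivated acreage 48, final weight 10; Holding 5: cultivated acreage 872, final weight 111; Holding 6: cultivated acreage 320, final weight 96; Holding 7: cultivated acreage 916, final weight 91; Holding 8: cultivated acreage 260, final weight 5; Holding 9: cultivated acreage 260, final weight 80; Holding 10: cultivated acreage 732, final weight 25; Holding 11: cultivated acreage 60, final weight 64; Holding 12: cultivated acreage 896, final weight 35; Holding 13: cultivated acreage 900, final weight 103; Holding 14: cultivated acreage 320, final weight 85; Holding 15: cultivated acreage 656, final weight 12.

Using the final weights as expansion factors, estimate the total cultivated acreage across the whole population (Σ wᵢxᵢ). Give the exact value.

Weighted total = 471172

471172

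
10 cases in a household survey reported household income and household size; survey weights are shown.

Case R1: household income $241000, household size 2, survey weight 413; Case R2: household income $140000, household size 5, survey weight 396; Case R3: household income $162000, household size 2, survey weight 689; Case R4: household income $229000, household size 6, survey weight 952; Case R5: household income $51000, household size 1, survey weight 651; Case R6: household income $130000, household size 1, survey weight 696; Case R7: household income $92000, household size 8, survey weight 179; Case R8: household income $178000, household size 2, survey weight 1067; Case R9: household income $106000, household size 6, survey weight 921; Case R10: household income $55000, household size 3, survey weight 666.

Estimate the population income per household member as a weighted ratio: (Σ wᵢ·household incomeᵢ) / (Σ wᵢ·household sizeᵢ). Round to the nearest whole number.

Σ wᵢ·y = 241000×413 + 140000×396 + 162000×689 + 229000×952 + 51000×651 + 130000×696 + 92000×179 + 178000×1067 + 106000×921 + 55000×666
  = 99533000 + 55440000 + 111618000 + 218008000 + 33201000 + 90480000 + 16468000 + 189926000 + 97626000 + 36630000 = 948930000
Σ wᵢ·x = 2×413 + 5×396 + 2×689 + 6×952 + 1×651 + 1×696 + 8×179 + 2×1067 + 6×921 + 3×666
  = 826 + 1980 + 1378 + 5712 + 651 + 696 + 1432 + 2134 + 5526 + 1998 = 22333
Ratio = 948930000 / 22333 = 42490.037

42490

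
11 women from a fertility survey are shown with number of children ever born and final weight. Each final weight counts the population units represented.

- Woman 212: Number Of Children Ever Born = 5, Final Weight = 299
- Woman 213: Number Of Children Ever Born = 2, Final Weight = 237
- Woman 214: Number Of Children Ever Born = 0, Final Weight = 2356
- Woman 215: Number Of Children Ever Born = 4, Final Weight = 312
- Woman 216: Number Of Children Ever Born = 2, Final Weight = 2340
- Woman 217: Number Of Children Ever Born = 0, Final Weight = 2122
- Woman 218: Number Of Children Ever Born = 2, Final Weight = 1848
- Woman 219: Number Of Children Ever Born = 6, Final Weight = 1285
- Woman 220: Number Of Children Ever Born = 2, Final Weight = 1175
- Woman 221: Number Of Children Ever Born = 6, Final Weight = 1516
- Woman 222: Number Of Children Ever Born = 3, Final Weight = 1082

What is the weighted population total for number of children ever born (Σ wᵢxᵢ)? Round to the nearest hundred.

34000

Weighted total = 5×299 + 2×237 + 0×2356 + 4×312 + 2×2340 + 0×2122 + 2×1848 + 6×1285 + 2×1175 + 6×1516 + 3×1082
  = 1495 + 474 + 0 + 1248 + 4680 + 0 + 3696 + 7710 + 2350 + 9096 + 3246 = 33995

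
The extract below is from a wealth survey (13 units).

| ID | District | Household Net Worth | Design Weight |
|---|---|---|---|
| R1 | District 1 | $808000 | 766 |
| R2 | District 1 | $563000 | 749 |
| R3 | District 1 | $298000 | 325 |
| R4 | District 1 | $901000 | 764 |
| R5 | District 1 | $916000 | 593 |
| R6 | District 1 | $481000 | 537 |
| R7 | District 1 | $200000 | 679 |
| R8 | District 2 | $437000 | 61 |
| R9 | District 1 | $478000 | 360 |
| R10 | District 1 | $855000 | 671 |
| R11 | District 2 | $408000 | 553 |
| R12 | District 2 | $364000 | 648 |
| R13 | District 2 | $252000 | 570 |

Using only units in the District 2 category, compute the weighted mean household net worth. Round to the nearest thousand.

District 2 rows: R8, R11, R12, R13
Weighted sum = 437000×61 + 408000×553 + 364000×648 + 252000×570
  = 26657000 + 225624000 + 235872000 + 143640000 = 631793000
Sum of weights = 61 + 553 + 648 + 570 = 1832
Weighted mean = 631793000 / 1832 = 344865.17

345000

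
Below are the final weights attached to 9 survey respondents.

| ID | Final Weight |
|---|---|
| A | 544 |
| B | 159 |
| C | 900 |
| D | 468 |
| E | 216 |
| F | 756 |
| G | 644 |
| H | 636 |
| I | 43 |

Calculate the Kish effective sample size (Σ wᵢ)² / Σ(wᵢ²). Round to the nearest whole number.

7

Σ wᵢ = 544 + 159 + 900 + 468 + 216 + 756 + 644 + 636 + 43 = 4366
Σ wᵢ² = 295936 + 25281 + 810000 + 219024 + 46656 + 571536 + 414736 + 404496 + 1849 = 2789514
n_eff = 4366² / 2789514 = 19061956 / 2789514 = 6.8334326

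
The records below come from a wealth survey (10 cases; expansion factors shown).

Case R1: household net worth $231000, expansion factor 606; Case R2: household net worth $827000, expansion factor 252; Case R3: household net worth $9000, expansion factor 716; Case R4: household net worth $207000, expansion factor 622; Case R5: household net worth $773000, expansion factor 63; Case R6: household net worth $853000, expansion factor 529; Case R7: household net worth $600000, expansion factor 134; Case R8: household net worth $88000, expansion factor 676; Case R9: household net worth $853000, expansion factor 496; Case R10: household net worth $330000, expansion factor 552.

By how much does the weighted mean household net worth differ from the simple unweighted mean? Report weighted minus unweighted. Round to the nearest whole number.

-105025

Unweighted sum = 4771000
Unweighted mean = 4771000 / 10 = 477100
Weighted sum = 231000×606 + 827000×252 + 9000×716 + 207000×622 + 773000×63 + 853000×529 + 600000×134 + 88000×676 + 853000×496 + 330000×552
  = 139986000 + 208404000 + 6444000 + 128754000 + 48699000 + 451237000 + 80400000 + 59488000 + 423088000 + 182160000 = 1728660000
Sum of weights = 606 + 252 + 716 + 622 + 63 + 529 + 134 + 676 + 496 + 552 = 4646
Weighted mean = 1728660000 / 4646 = 372074.9
Difference (weighted minus unweighted) = -105025.1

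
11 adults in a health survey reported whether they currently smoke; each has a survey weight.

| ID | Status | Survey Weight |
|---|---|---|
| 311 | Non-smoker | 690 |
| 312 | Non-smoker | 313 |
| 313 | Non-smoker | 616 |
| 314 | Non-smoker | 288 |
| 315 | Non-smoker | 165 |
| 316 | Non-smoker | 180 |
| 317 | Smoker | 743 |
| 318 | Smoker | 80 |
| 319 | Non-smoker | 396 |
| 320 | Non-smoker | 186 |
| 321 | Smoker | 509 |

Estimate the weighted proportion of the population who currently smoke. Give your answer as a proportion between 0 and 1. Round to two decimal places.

Sum of weights for 'Smoker' = 743 + 80 + 509 = 1332
Total weight = 690 + 313 + 616 + 288 + 165 + 180 + 743 + 80 + 396 + 186 + 509 = 4166
Weighted proportion = 1332 / 4166 = 0.31973116

0.32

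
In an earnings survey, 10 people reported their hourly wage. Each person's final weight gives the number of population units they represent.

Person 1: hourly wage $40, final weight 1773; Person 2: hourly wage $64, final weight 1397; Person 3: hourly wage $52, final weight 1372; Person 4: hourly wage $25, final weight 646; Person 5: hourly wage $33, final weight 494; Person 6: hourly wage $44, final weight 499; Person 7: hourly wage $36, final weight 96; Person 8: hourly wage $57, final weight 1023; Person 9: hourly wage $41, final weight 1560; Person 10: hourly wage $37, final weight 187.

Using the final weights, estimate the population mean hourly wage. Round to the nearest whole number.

46

Weighted sum = 40×1773 + 64×1397 + 52×1372 + 25×646 + 33×494 + 44×499 + 36×96 + 57×1023 + 41×1560 + 37×187
  = 70920 + 89408 + 71344 + 16150 + 16302 + 21956 + 3456 + 58311 + 63960 + 6919 = 418726
Sum of weights = 1773 + 1397 + 1372 + 646 + 494 + 499 + 96 + 1023 + 1560 + 187 = 9047
Weighted mean = 418726 / 9047 = 46.283409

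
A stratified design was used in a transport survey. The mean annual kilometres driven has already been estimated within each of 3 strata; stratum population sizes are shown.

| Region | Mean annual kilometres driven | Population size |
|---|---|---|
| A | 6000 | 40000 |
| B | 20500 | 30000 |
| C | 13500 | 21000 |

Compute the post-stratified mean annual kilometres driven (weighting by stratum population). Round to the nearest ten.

12510

Σ Nₕ·x̄ₕ = 6000×40000 + 20500×30000 + 13500×21000
  = 1138500000
Σ Nₕ = 40000 + 30000 + 21000 = 91000
Overall mean = 1138500000 / 91000 = 12510.989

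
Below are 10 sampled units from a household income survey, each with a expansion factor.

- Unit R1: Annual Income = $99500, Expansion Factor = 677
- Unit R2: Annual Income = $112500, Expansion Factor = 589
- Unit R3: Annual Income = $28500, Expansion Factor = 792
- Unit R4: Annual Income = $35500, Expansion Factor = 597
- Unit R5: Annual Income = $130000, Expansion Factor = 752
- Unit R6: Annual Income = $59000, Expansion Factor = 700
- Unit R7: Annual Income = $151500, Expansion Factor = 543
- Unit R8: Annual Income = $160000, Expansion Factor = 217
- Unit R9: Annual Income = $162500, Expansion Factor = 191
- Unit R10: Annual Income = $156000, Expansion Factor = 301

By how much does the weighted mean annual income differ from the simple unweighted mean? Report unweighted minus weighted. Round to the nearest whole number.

14067

Unweighted sum = 99500 + 112500 + 28500 + 35500 + 130000 + 59000 + 151500 + 160000 + 162500 + 156000 = 1095000
Unweighted mean = 1095000 / 10 = 109500
Weighted sum = 511427500
Sum of weights = 5359
Weighted mean = 511427500 / 5359 = 95433.383
Difference (unweighted minus weighted) = 14066.617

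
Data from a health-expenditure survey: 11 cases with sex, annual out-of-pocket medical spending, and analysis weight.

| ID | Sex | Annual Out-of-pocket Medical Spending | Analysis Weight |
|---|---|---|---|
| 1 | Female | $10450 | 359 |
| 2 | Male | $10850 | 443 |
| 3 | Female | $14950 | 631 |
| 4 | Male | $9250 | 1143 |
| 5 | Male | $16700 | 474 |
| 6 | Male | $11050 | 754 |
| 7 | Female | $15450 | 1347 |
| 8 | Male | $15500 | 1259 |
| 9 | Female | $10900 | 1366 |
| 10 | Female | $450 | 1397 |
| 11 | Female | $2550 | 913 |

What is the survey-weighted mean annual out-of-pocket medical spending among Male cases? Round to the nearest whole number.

Male rows: 2, 4, 5, 6, 8
Weighted sum = 51141300
Sum of weights = 443 + 1143 + 474 + 754 + 1259 = 4073
Weighted mean = 51141300 / 4073 = 12556.175

12556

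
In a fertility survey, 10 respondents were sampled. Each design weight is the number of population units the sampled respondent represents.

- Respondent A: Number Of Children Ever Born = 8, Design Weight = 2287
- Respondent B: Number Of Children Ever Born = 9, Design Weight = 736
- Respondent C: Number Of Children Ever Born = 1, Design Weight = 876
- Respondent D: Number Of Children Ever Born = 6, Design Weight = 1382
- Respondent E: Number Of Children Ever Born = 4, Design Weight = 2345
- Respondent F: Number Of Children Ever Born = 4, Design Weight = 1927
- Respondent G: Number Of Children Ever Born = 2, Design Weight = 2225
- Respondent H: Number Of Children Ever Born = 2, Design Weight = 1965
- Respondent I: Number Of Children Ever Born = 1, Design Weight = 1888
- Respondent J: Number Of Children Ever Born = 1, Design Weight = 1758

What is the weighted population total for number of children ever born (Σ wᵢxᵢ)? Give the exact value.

Weighted total = 8×2287 + 9×736 + 1×876 + 6×1382 + 4×2345 + 4×1927 + 2×2225 + 2×1965 + 1×1888 + 1×1758
  = 18296 + 6624 + 876 + 8292 + 9380 + 7708 + 4450 + 3930 + 1888 + 1758 = 63202

63202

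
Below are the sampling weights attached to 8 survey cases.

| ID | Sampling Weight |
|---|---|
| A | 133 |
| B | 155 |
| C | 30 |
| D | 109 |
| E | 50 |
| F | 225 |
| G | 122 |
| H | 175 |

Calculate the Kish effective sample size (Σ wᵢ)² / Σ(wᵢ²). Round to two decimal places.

Σ wᵢ = 133 + 155 + 30 + 109 + 50 + 225 + 122 + 175 = 999
Σ wᵢ² = 17689 + 24025 + 900 + 11881 + 2500 + 50625 + 14884 + 30625 = 153129
n_eff = 999² / 153129 = 998001 / 153129 = 6.5173873

6.52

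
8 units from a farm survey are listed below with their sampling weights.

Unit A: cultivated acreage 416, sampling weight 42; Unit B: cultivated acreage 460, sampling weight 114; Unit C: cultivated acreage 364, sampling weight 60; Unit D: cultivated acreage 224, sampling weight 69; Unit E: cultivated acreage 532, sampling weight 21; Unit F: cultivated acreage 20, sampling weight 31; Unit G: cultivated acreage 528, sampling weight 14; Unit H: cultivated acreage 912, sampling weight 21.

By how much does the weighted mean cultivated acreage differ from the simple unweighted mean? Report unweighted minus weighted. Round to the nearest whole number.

41

Unweighted sum = 416 + 460 + 364 + 224 + 532 + 20 + 528 + 912 = 3456
Unweighted mean = 3456 / 8 = 432
Weighted sum = 416×42 + 460×114 + 364×60 + 224×69 + 532×21 + 20×31 + 528×14 + 912×21
  = 17472 + 52440 + 21840 + 15456 + 11172 + 620 + 7392 + 19152 = 145544
Sum of weights = 42 + 114 + 60 + 69 + 21 + 31 + 14 + 21 = 372
Weighted mean = 145544 / 372 = 391.24731
Difference (unweighted minus weighted) = 40.752688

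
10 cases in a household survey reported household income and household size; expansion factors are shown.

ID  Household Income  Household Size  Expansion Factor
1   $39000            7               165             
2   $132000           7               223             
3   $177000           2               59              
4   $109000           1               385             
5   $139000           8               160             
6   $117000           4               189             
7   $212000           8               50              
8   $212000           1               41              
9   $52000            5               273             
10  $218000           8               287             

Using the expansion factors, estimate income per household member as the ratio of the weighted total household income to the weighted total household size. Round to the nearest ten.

24440

Σ wᵢ·y = 39000×165 + 132000×223 + 177000×59 + 109000×385 + 139000×160 + 117000×189 + 212000×50 + 212000×41 + 52000×273 + 218000×287
  = 6435000 + 29436000 + 10443000 + 41965000 + 22240000 + 22113000 + 10600000 + 8692000 + 14196000 + 62566000 = 228686000
Σ wᵢ·x = 9357
Ratio = 228686000 / 9357 = 24440.098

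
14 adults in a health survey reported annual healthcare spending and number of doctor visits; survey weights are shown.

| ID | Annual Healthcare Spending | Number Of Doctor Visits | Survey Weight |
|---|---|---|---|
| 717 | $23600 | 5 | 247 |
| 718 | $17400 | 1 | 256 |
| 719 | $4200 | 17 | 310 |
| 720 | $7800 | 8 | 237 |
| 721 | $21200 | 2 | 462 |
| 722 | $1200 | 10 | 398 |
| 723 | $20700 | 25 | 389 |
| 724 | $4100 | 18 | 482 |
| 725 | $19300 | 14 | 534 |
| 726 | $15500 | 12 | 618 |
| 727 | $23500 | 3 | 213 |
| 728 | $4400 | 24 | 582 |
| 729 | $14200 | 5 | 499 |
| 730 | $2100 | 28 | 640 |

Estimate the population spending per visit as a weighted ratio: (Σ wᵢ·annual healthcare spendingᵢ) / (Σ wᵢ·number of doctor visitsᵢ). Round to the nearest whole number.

Σ wᵢ·y = 69616000
Σ wᵢ·x = 81876
Ratio = 69616000 / 81876 = 850.26137

850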